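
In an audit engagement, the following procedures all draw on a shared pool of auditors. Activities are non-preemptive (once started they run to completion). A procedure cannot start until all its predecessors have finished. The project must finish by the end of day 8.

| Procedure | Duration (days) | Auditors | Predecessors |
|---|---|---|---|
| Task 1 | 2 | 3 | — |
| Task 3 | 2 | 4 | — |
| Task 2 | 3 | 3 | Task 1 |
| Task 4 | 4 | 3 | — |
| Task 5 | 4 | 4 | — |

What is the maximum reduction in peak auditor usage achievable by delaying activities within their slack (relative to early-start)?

7

Early-start peak: d1:14  d2:14  d3:10  d4:10  d5:3  d6:0  d7:0  d8:0 ⇒ 14.
Leveled (Task 1@1, Task 3@3, Task 2@5, Task 4@1, Task 5@5): d1:6  d2:6  d3:7  d4:7  d5:7  d6:7  d7:7  d8:4 ⇒ 7.
Reduction 14 − 7 = 7.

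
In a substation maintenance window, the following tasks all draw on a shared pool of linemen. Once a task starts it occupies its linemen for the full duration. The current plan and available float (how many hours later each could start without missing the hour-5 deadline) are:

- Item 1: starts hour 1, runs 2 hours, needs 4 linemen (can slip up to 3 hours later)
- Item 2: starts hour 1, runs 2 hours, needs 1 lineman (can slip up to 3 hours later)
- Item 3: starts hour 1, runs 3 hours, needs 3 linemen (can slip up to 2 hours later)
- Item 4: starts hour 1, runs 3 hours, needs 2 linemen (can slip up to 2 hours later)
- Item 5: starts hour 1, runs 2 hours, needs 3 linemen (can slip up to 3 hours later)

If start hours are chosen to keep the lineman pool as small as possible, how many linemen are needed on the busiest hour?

Early-start (Item 1@1, Item 2@1, Item 3@1, Item 4@1, Item 5@1) gives peak 13: h1:13  h2:13  h3:5  h4:0  h5:0.
Shift Item 3→3, Item 5→4.
Schedule Item 1@1, Item 2@1, Item 3@3, Item 4@1, Item 5@4: h1:7  h2:7  h3:5  h4:6  h5:6 — peak 7.
Total lineman-hours = 31 over 5 hours ⇒ peak ≥ ⌈31/5⌉ = 7, so 7 is optimal.

7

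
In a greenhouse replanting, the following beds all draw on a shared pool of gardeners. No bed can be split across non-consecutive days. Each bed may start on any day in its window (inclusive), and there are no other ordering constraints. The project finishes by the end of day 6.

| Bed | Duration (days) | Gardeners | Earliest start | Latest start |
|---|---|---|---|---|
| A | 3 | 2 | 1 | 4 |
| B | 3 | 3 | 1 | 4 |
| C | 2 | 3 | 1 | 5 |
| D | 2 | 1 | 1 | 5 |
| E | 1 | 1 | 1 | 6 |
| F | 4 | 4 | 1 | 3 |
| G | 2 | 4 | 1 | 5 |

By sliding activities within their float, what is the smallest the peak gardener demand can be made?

9

Early-start (A@1, B@1, C@1, D@1, E@1, F@1, G@1) gives peak 18: d1:18  d2:17  d3:9  d4:4  d5:0  d6:0.
Shift E→4, F→3, G→4.
Schedule A@1, B@1, C@1, D@1, E@4, F@3, G@4: d1:9  d2:9  d3:9  d4:9  d5:8  d6:4 — peak 9.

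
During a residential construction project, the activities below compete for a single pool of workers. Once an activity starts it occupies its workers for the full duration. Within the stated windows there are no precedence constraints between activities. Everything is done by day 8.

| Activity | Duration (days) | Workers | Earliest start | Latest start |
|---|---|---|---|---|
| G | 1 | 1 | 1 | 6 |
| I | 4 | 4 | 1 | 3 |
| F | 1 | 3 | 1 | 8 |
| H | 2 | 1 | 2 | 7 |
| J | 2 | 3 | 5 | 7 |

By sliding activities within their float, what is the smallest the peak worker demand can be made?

4

Early-start (G@1, I@1, F@1, H@2, J@5) gives peak 8: d1:8  d2:5  d3:5  d4:4  d5:3  d6:3  d7:0  d8:0.
Shift I→2, H→6, J→6.
Schedule G@1, I@2, F@1, H@6, J@6: d1:4  d2:4  d3:4  d4:4  d5:4  d6:4  d7:4  d8:0 — peak 4.
Total worker-days = 28 over 8 days ⇒ peak ≥ ⌈28/8⌉ = 4, so 4 is optimal.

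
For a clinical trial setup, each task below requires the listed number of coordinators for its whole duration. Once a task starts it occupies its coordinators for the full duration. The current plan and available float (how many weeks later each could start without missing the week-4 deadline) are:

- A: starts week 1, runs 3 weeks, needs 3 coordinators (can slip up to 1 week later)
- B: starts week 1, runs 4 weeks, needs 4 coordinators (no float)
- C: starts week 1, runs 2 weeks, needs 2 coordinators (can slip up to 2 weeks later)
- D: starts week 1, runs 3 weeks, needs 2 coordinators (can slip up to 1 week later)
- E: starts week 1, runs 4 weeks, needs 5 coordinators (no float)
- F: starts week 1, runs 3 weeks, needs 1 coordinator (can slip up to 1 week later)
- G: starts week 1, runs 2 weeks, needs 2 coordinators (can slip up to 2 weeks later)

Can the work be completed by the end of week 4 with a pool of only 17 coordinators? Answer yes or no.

Schedule A@1, B@1, C@1, D@1, E@1, F@1, G@3: w1:17  w2:17  w3:17  w4:11 — peak 17 ≤ 17.

yes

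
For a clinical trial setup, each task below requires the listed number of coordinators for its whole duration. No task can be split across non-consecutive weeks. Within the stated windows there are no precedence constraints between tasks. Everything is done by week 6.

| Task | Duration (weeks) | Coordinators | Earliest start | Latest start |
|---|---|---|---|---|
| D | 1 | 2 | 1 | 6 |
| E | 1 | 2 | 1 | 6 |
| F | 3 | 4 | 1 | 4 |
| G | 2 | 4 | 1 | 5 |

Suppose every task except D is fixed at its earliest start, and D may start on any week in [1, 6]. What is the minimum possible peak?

D@1: w1:12  w2:8  w3:4  w4:0  w5:0  w6:0 → peak 12
D@2: w1:10  w2:10  w3:4  w4:0  w5:0  w6:0 → peak 10
D@3: w1:10  w2:8  w3:6  w4:0  w5:0  w6:0 → peak 10
D@4: w1:10  w2:8  w3:4  w4:2  w5:0  w6:0 → peak 10
D@5: w1:10  w2:8  w3:4  w4:0  w5:2  w6:0 → peak 10
D@6: w1:10  w2:8  w3:4  w4:0  w5:0  w6:2 → peak 10
Best is D@2, peak 10.

10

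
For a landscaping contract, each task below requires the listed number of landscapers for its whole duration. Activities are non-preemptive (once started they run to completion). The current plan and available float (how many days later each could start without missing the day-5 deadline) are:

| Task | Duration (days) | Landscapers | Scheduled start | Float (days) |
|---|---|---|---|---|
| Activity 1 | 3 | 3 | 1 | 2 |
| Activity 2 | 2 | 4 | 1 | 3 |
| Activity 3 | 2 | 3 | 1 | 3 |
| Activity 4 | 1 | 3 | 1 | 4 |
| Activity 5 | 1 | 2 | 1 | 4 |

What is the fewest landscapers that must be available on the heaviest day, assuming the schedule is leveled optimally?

6

Early-start (Activity 1@1, Activity 2@1, Activity 3@1, Activity 4@1, Activity 5@1) gives peak 15: d1:15  d2:10  d3:3  d4:0  d5:0.
Shift Activity 2→4, Activity 4→3, Activity 5→4.
Schedule Activity 1@1, Activity 2@4, Activity 3@1, Activity 4@3, Activity 5@4: d1:6  d2:6  d3:6  d4:6  d5:4 — peak 6.
Total landscaper-days = 28 over 5 days ⇒ peak ≥ ⌈28/5⌉ = 6, so 6 is optimal.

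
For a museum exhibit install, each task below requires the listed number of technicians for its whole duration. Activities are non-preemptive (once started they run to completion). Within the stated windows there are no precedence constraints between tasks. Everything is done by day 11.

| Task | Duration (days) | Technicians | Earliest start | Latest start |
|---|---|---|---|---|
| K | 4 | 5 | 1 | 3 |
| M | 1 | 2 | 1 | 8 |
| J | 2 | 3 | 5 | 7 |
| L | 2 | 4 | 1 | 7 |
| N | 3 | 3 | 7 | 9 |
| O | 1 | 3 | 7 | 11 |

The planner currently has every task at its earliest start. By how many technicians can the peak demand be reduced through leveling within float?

5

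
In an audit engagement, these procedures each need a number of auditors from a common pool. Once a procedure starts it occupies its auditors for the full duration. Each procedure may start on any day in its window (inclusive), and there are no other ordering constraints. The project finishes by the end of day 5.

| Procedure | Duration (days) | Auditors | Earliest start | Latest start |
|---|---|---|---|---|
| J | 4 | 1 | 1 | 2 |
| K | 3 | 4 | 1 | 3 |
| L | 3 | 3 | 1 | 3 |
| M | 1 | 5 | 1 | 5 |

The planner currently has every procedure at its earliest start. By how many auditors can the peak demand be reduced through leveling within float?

5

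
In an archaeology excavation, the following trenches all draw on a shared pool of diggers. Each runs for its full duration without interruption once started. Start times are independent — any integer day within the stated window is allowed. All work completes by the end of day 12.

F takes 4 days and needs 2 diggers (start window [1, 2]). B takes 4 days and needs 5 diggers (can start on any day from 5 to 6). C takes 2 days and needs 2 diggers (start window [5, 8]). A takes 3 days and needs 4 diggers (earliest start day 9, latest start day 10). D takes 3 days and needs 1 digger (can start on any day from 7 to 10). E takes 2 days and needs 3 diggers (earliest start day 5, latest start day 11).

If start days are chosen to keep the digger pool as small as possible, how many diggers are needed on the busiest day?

Early-start (F@1, B@5, C@5, A@9, D@7, E@5) gives peak 10: d1:2  d2:2  d3:2  d4:2  d5:10  d6:10  d7:6  d8:6  d9:5  d10:4  d11:4  d12:0.
Shift E→10.
Schedule F@1, B@5, C@5, A@9, D@7, E@10: d1:2  d2:2  d3:2  d4:2  d5:7  d6:7  d7:6  d8:6  d9:5  d10:7  d11:7  d12:0 — peak 7.

7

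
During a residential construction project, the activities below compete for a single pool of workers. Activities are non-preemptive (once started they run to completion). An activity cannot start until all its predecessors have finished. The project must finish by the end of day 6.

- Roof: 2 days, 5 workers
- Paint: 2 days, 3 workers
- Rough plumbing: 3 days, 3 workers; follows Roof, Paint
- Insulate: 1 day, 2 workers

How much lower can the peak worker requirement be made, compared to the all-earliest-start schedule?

2

Early-start peak: d1:10  d2:8  d3:3  d4:3  d5:3  d6:0 ⇒ 10.
Leveled (Roof@1, Paint@1, Rough plumbing@3, Insulate@3): d1:8  d2:8  d3:5  d4:3  d5:3  d6:0 ⇒ 8.
Reduction 10 − 8 = 2.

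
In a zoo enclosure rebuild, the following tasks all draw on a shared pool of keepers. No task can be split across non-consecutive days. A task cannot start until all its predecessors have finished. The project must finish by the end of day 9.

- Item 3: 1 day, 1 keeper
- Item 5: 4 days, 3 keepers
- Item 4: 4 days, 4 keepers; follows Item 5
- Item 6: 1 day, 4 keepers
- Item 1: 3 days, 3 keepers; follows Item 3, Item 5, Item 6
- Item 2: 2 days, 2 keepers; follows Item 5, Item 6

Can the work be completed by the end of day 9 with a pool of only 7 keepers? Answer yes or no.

yes

Schedule Item 3@1, Item 5@1, Item 4@5, Item 6@2, Item 1@5, Item 2@8: d1:4  d2:7  d3:3  d4:3  d5:7  d6:7  d7:7  d8:6  d9:2 — peak 7 ≤ 7.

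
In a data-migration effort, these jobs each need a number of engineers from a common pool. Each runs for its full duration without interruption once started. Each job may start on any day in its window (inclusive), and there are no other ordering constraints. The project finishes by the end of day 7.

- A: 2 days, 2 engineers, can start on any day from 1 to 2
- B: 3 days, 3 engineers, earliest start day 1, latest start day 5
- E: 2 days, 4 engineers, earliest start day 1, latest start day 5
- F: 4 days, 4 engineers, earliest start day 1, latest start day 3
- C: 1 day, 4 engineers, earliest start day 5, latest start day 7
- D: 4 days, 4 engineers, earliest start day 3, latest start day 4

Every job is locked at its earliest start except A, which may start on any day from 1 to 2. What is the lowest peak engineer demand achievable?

13

A@1: d1:13  d2:13  d3:11  d4:8  d5:8  d6:4  d7:0 → peak 13
A@2: d1:11  d2:13  d3:13  d4:8  d5:8  d6:4  d7:0 → peak 13
Best is A@1, peak 13.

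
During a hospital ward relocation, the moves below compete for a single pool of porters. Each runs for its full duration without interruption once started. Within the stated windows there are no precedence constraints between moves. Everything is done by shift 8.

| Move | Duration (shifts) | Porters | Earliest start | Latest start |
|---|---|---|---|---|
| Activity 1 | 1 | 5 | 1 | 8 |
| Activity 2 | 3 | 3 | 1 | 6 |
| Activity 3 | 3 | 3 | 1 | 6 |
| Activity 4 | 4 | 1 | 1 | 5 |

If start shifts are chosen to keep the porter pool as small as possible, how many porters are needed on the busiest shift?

5

Early-start (Activity 1@1, Activity 2@1, Activity 3@1, Activity 4@1) gives peak 12: s1:12  s2:7  s3:7  s4:1  s5:0  s6:0  s7:0  s8:0.
Shift Activity 2→2, Activity 3→5, Activity 4→2.
Schedule Activity 1@1, Activity 2@2, Activity 3@5, Activity 4@2: s1:5  s2:4  s3:4  s4:4  s5:4  s6:3  s7:3  s8:0 — peak 5.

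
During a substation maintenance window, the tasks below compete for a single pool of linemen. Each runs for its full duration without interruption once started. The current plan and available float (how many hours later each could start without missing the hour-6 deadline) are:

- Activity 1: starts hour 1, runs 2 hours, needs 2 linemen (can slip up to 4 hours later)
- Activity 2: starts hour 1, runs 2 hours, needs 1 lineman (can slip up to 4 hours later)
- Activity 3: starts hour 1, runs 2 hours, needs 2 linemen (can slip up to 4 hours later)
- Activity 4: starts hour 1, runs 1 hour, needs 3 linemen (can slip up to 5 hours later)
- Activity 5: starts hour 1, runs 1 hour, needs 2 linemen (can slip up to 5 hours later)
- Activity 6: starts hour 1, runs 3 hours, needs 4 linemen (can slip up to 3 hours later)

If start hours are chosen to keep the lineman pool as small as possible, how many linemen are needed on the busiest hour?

5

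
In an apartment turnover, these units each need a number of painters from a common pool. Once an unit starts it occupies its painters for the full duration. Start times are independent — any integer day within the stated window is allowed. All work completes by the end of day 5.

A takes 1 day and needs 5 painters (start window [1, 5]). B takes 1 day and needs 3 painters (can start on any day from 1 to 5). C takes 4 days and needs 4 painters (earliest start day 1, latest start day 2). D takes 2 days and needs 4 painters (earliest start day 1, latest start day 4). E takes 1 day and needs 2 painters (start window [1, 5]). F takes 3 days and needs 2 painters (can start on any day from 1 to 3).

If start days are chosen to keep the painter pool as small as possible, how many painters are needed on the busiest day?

Early-start (A@1, B@1, C@1, D@1, E@1, F@1) gives peak 20: d1:20  d2:10  d3:6  d4:4  d5:0.
Shift B→2, C→2, D→4.
Schedule A@1, B@2, C@2, D@4, E@1, F@1: d1:9  d2:9  d3:6  d4:8  d5:8 — peak 9.

9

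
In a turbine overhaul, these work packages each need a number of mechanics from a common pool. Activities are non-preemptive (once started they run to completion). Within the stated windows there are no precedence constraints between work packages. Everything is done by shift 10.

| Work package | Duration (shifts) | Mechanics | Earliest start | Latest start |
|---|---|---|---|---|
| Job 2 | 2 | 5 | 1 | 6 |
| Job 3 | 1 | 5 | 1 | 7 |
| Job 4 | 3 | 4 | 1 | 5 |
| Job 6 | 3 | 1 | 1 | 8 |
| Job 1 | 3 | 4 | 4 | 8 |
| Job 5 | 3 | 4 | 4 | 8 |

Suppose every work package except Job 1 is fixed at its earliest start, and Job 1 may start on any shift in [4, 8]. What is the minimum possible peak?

15

Job 1@4: s1:15  s2:10  s3:5  s4:8  s5:8  s6:8  s7:0  s8:0  s9:0  s10:0 → peak 15
Job 1@5: s1:15  s2:10  s3:5  s4:4  s5:8  s6:8  s7:4  s8:0  s9:0  s10:0 → peak 15
Job 1@6: s1:15  s2:10  s3:5  s4:4  s5:4  s6:8  s7:4  s8:4  s9:0  s10:0 → peak 15
Job 1@7: s1:15  s2:10  s3:5  s4:4  s5:4  s6:4  s7:4  s8:4  s9:4  s10:0 → peak 15
Job 1@8: s1:15  s2:10  s3:5  s4:4  s5:4  s6:4  s7:0  s8:4  s9:4  s10:4 → peak 15
Best is Job 1@4, peak 15.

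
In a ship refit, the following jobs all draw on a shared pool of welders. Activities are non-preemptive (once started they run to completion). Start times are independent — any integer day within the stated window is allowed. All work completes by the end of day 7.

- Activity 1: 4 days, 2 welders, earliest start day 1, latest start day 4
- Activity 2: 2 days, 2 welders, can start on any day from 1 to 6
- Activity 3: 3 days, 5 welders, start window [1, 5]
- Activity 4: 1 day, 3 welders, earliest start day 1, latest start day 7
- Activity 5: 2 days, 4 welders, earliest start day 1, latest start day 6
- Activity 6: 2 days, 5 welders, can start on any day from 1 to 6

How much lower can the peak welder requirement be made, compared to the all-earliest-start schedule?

14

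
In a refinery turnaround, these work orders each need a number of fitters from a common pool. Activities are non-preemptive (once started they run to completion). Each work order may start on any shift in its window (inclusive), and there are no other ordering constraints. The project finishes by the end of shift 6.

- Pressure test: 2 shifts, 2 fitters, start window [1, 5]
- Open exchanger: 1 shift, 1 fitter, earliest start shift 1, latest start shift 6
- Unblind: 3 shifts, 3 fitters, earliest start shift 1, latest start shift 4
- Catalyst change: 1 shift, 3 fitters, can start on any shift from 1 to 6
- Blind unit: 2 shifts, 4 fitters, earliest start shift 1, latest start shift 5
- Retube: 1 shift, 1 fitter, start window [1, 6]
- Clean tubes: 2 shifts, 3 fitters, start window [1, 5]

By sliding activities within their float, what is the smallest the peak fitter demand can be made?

6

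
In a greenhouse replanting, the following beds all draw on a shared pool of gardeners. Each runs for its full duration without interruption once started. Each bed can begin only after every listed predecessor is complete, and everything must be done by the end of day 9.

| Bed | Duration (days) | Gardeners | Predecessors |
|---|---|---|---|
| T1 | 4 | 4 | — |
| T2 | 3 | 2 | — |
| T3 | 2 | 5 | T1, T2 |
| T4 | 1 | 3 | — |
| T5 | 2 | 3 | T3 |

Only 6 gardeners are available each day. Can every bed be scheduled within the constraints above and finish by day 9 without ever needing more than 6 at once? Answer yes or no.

Schedule T1@1, T2@1, T3@5, T4@7, T5@7: d1:6  d2:6  d3:6  d4:4  d5:5  d6:5  d7:6  d8:3  d9:0 — peak 6 ≤ 6.

yes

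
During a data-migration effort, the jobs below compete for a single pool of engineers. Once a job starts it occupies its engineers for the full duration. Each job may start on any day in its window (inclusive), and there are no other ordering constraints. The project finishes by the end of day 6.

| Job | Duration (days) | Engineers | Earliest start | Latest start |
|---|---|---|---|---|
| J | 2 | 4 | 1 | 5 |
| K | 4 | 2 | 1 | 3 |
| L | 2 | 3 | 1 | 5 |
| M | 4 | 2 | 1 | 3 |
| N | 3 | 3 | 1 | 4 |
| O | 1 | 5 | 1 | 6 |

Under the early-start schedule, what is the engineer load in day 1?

At early start, day 1 has: J, K, L, M, N, O.
Demand: 4 + 2 + 3 + 2 + 3 + 5 = 19.

19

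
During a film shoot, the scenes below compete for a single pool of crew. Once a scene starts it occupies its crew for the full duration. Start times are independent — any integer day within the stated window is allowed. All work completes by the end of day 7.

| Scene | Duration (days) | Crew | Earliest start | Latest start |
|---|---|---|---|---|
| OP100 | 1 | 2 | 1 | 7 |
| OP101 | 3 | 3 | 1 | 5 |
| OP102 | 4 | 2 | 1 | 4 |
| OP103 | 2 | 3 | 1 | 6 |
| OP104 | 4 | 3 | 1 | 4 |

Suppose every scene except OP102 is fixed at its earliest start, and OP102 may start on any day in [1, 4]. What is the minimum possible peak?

11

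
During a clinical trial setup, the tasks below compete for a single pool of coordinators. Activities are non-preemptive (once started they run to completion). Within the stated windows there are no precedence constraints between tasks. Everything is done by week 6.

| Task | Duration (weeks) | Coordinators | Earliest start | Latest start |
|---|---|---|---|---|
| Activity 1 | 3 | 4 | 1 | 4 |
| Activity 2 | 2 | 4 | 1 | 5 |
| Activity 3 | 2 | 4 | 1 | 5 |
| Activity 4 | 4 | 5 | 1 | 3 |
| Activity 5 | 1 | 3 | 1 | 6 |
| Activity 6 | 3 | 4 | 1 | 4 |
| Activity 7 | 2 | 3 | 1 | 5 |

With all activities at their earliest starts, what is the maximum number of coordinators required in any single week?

Early-start schedule: Activity 1@1, Activity 2@1, Activity 3@1, Activity 4@1, Activity 5@1, Activity 6@1, Activity 7@1.
Load per week: week 1: 27, week 2: 24, week 3: 13, week 4: 5, week 5: 0, week 6: 0.
Peak is 27.

27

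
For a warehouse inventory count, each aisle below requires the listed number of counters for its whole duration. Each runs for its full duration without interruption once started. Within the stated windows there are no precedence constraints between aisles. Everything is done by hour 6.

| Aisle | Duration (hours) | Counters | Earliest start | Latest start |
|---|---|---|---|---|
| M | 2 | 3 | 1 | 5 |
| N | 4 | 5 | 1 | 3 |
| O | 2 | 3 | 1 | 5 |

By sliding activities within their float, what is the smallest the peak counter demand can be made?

6

Early-start (M@1, N@1, O@1) gives peak 11: h1:11  h2:11  h3:5  h4:5  h5:0  h6:0.
Shift N→3.
Schedule M@1, N@3, O@1: h1:6  h2:6  h3:5  h4:5  h5:5  h6:5 — peak 6.
Total counter-hours = 32 over 6 hours ⇒ peak ≥ ⌈32/6⌉ = 6, so 6 is optimal.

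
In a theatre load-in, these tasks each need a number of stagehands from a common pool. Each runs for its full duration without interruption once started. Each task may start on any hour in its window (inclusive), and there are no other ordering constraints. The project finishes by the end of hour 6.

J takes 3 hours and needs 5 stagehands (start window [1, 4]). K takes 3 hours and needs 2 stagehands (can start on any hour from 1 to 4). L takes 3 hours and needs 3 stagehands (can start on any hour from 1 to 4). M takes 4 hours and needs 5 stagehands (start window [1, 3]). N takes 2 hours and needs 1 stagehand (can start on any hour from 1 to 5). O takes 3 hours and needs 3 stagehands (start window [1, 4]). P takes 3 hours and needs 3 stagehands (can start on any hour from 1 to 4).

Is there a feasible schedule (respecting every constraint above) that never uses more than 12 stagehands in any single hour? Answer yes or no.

no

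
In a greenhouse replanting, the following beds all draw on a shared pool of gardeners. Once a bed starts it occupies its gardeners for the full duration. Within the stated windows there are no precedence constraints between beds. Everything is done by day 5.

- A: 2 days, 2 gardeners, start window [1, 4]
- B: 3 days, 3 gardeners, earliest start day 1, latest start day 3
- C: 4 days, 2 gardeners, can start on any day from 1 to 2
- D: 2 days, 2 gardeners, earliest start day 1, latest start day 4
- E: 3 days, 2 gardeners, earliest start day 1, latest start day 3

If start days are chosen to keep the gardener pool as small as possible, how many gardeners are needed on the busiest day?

7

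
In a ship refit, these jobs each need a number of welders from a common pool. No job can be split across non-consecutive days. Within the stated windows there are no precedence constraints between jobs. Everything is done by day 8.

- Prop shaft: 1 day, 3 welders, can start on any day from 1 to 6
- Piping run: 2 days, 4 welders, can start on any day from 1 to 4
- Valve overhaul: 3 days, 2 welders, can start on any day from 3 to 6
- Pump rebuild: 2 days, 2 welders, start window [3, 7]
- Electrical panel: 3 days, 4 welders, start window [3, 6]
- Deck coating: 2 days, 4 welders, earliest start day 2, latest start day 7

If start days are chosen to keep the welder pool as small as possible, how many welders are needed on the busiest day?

6

Early-start (Prop shaft@1, Piping run@1, Valve overhaul@3, Pump rebuild@3, Electrical panel@3, Deck coating@2) gives peak 12: d1:7  d2:8  d3:12  d4:8  d5:6  d6:0  d7:0  d8:0.
Shift Piping run→2, Pump rebuild→6, Electrical panel→4, Deck coating→7.
Schedule Prop shaft@1, Piping run@2, Valve overhaul@3, Pump rebuild@6, Electrical panel@4, Deck coating@7: d1:3  d2:4  d3:6  d4:6  d5:6  d6:6  d7:6  d8:4 — peak 6.
Total welder-days = 41 over 8 days ⇒ peak ≥ ⌈41/8⌉ = 6, so 6 is optimal.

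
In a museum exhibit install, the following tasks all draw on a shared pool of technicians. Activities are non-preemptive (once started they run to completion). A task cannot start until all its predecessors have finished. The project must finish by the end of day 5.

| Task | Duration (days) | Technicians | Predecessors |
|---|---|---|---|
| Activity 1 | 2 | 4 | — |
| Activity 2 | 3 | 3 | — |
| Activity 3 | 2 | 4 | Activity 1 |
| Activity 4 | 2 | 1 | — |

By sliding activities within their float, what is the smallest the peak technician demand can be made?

7

Early-start (Activity 1@1, Activity 2@1, Activity 3@3, Activity 4@1) gives peak 8: d1:8  d2:8  d3:7  d4:4  d5:0.
Shift Activity 4→4.
Schedule Activity 1@1, Activity 2@1, Activity 3@3, Activity 4@4: d1:7  d2:7  d3:7  d4:5  d5:1 — peak 7.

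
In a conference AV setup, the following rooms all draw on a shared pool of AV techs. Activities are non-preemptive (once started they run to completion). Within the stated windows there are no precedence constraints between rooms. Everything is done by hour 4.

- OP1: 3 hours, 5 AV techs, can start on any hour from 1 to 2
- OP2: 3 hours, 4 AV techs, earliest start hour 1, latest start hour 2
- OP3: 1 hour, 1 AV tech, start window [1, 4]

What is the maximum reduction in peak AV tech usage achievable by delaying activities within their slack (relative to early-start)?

1

Early-start peak: h1:10  h2:9  h3:9  h4:0 ⇒ 10.
Leveled (OP1@1, OP2@1, OP3@4): h1:9  h2:9  h3:9  h4:1 ⇒ 9.
Reduction 10 − 9 = 1.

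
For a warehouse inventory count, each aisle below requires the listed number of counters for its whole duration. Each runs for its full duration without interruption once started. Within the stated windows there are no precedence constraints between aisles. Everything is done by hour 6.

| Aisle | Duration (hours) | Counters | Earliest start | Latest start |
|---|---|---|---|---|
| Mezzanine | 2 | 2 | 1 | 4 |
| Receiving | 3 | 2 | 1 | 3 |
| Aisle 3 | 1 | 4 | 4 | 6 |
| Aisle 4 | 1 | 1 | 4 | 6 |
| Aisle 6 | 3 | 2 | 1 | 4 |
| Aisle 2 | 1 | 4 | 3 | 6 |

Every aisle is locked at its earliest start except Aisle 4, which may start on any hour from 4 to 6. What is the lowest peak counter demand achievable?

8

Aisle 4@4: h1:6  h2:6  h3:8  h4:5  h5:0  h6:0 → peak 8
Aisle 4@5: h1:6  h2:6  h3:8  h4:4  h5:1  h6:0 → peak 8
Aisle 4@6: h1:6  h2:6  h3:8  h4:4  h5:0  h6:1 → peak 8
Best is Aisle 4@4, peak 8.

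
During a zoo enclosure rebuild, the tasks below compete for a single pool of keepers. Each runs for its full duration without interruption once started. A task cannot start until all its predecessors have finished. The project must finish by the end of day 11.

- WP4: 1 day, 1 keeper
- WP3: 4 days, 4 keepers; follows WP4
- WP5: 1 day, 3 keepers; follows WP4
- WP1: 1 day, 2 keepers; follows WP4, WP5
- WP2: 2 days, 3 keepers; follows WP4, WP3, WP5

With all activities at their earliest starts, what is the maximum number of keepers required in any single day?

Early-start schedule: WP4@1, WP3@2, WP5@2, WP1@3, WP2@6.
Load per day: day 1: 1, day 2: 7, day 3: 6, day 4: 4, day 5: 4, day 6: 3, day 7: 3, day 8: 0, day 9: 0, day 10: 0, day 11: 0.
Peak is 7.

7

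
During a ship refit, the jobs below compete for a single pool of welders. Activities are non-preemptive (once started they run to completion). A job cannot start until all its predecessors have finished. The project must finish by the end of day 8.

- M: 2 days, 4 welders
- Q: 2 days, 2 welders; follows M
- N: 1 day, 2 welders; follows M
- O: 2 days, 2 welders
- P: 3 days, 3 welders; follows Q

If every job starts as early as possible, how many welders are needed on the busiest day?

6

Early-start schedule: M@1, Q@3, N@3, O@1, P@5.
Load per day: day 1: 6, day 2: 6, day 3: 4, day 4: 2, day 5: 3, day 6: 3, day 7: 3, day 8: 0.
Peak is 6.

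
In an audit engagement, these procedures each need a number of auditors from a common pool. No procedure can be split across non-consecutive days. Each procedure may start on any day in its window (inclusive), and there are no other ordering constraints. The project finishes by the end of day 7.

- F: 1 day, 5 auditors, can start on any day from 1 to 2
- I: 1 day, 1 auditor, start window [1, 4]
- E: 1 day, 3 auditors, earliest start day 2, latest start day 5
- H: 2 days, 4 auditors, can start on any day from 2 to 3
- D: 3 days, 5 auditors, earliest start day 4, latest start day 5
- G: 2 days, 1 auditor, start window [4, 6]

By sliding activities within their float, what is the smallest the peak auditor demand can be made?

6

Early-start (F@1, I@1, E@2, H@2, D@4, G@4) gives peak 7: d1:6  d2:7  d3:4  d4:6  d5:6  d6:5  d7:0.
Shift H→3, D→5.
Schedule F@1, I@1, E@2, H@3, D@5, G@4: d1:6  d2:3  d3:4  d4:5  d5:6  d6:5  d7:5 — peak 6.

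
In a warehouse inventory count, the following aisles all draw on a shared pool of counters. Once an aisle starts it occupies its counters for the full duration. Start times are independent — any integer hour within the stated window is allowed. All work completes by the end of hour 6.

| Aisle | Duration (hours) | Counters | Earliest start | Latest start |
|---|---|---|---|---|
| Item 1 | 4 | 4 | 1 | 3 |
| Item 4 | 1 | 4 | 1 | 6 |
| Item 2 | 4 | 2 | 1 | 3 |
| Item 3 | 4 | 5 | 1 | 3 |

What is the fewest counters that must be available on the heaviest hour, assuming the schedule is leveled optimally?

11

Early-start (Item 1@1, Item 4@1, Item 2@1, Item 3@1) gives peak 15: h1:15  h2:11  h3:11  h4:11  h5:0  h6:0.
Shift Item 3→2.
Schedule Item 1@1, Item 4@1, Item 2@1, Item 3@2: h1:10  h2:11  h3:11  h4:11  h5:5  h6:0 — peak 11.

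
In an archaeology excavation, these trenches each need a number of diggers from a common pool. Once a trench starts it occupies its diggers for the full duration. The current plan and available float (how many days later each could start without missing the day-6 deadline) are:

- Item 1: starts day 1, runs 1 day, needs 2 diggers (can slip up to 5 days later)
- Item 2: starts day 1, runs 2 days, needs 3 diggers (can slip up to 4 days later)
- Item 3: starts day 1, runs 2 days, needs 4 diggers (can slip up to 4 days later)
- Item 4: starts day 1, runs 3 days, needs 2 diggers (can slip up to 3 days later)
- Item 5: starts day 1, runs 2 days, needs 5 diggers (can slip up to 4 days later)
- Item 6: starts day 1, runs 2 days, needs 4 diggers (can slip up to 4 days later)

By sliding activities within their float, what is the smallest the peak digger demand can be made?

Early-start (Item 1@1, Item 2@1, Item 3@1, Item 4@1, Item 5@1, Item 6@1) gives peak 20: d1:20  d2:18  d3:2  d4:0  d5:0  d6:0.
Shift Item 2→2, Item 4→4, Item 5→5, Item 6→3.
Schedule Item 1@1, Item 2@2, Item 3@1, Item 4@4, Item 5@5, Item 6@3: d1:6  d2:7  d3:7  d4:6  d5:7  d6:7 — peak 7.
Total digger-days = 40 over 6 days ⇒ peak ≥ ⌈40/6⌉ = 7, so 7 is optimal.

7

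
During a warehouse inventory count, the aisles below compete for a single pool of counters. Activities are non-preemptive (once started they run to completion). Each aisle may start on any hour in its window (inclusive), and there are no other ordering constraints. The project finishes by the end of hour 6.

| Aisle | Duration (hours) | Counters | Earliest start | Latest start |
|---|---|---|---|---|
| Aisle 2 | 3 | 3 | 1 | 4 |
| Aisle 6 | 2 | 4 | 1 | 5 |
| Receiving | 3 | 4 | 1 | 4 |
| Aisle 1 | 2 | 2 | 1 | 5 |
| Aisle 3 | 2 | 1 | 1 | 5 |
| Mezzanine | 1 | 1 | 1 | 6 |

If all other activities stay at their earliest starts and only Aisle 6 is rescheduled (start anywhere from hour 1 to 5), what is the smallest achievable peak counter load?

11

Aisle 6@1: h1:15  h2:14  h3:7  h4:0  h5:0  h6:0 → peak 15
Aisle 6@2: h1:11  h2:14  h3:11  h4:0  h5:0  h6:0 → peak 14
Aisle 6@3: h1:11  h2:10  h3:11  h4:4  h5:0  h6:0 → peak 11
Aisle 6@4: h1:11  h2:10  h3:7  h4:4  h5:4  h6:0 → peak 11
Aisle 6@5: h1:11  h2:10  h3:7  h4:0  h5:4  h6:4 → peak 11
Best is Aisle 6@3, peak 11.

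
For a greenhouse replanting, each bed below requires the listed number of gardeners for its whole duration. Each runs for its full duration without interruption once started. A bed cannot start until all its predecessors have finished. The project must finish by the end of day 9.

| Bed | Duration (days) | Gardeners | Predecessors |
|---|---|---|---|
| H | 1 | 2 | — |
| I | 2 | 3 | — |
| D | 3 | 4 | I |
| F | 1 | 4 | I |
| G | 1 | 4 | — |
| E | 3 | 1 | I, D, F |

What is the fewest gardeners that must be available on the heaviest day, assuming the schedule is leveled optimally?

Early-start (H@1, I@1, D@3, F@3, G@1, E@6) gives peak 9: d1:9  d2:3  d3:8  d4:4  d5:4  d6:1  d7:1  d8:1  d9:0.
Shift F→6, G→7, E→7.
Schedule H@1, I@1, D@3, F@6, G@7, E@7: d1:5  d2:3  d3:4  d4:4  d5:4  d6:4  d7:5  d8:1  d9:1 — peak 5.

5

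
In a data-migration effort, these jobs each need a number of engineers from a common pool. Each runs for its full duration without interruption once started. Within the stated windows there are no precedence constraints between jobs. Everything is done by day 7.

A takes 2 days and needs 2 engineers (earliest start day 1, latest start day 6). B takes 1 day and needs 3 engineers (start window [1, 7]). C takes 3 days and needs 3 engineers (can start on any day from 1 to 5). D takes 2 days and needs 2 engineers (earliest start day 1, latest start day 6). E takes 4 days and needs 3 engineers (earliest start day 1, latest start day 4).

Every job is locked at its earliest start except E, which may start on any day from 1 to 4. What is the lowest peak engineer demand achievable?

10

E@1: d1:13  d2:10  d3:6  d4:3  d5:0  d6:0  d7:0 → peak 13
E@2: d1:10  d2:10  d3:6  d4:3  d5:3  d6:0  d7:0 → peak 10
E@3: d1:10  d2:7  d3:6  d4:3  d5:3  d6:3  d7:0 → peak 10
E@4: d1:10  d2:7  d3:3  d4:3  d5:3  d6:3  d7:3 → peak 10
Best is E@2, peak 10.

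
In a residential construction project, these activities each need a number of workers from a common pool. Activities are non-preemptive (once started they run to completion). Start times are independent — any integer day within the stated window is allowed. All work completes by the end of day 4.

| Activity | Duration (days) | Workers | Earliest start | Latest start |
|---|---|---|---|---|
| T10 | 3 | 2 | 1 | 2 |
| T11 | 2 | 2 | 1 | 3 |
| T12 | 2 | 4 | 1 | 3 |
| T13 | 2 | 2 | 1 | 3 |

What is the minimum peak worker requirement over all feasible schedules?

6

Early-start (T10@1, T11@1, T12@1, T13@1) gives peak 10: d1:10  d2:10  d3:2  d4:0.
Shift T12→3.
Schedule T10@1, T11@1, T12@3, T13@1: d1:6  d2:6  d3:6  d4:4 — peak 6.
Total worker-days = 22 over 4 days ⇒ peak ≥ ⌈22/4⌉ = 6, so 6 is optimal.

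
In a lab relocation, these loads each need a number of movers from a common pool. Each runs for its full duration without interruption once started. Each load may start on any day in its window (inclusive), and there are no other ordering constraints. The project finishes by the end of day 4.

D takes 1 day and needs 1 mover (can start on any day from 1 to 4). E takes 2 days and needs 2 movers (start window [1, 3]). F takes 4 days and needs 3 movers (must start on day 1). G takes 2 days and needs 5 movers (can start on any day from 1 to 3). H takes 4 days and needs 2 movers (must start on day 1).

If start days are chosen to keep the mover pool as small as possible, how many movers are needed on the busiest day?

10

Early-start (D@1, E@1, F@1, G@1, H@1) gives peak 13: d1:13  d2:12  d3:5  d4:5.
Shift G→3.
Schedule D@1, E@1, F@1, G@3, H@1: d1:8  d2:7  d3:10  d4:10 — peak 10.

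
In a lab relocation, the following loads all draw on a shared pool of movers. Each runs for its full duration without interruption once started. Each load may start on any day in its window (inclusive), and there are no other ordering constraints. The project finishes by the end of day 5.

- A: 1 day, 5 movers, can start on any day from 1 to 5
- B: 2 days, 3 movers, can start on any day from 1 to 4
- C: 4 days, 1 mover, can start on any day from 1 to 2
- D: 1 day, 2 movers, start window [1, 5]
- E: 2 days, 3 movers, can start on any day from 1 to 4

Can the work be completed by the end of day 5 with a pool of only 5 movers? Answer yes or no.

The minimum achievable peak is 6; 5 < 6, so no feasible schedule stays within the cap.

no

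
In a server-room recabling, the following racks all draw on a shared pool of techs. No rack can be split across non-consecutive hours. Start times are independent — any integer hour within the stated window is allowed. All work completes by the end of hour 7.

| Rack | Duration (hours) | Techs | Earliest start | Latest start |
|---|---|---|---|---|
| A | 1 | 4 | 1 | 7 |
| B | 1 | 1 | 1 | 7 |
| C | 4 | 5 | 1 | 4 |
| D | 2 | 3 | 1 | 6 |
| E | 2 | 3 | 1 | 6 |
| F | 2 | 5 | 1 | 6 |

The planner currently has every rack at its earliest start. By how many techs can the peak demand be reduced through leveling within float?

Early-start peak: h1:21  h2:16  h3:5  h4:5  h5:0  h6:0  h7:0 ⇒ 21.
Leveled (A@1, B@1, C@2, D@1, E@3, F@6): h1:8  h2:8  h3:8  h4:8  h5:5  h6:5  h7:5 ⇒ 8.
Reduction 21 − 8 = 13.

13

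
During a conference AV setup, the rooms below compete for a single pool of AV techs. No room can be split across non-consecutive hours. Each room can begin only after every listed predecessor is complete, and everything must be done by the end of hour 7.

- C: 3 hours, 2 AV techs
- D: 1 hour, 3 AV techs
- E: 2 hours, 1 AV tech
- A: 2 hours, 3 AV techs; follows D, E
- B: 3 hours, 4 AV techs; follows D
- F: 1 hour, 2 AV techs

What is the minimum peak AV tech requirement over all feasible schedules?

5

Early-start (C@1, D@1, E@1, A@3, B@2, F@1) gives peak 9: h1:8  h2:7  h3:9  h4:7  h5:0  h6:0  h7:0.
Shift C→2, B→5, F→2.
Schedule C@2, D@1, E@1, A@3, B@5, F@2: h1:4  h2:5  h3:5  h4:5  h5:4  h6:4  h7:4 — peak 5.
Total AV tech-hours = 31 over 7 hours ⇒ peak ≥ ⌈31/7⌉ = 5, so 5 is optimal.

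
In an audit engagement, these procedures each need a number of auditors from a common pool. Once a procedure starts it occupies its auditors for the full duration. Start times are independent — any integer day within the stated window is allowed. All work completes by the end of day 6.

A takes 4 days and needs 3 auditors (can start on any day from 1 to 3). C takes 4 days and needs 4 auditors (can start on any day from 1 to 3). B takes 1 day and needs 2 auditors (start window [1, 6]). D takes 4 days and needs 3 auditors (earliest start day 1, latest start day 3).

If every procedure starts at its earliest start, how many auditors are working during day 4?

At early start, day 4 has: A, C, D.
Demand: 3 + 4 + 3 = 10.

10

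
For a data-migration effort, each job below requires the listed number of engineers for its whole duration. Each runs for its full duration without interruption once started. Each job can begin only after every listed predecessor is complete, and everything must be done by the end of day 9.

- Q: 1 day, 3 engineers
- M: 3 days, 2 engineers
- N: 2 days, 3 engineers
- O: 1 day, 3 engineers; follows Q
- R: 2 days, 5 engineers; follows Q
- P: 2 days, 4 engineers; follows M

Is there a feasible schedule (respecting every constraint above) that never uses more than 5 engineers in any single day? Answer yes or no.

Schedule Q@1, M@1, N@2, O@4, R@5, P@7: d1:5  d2:5  d3:5  d4:3  d5:5  d6:5  d7:4  d8:4  d9:0 — peak 5 ≤ 5.

yes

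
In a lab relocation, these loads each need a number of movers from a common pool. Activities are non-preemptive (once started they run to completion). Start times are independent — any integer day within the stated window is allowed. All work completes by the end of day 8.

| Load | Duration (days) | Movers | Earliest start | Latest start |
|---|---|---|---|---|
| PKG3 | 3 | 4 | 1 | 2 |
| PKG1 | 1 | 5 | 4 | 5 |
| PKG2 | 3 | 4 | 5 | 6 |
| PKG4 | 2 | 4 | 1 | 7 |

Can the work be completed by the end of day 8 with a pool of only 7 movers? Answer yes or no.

The minimum achievable peak is 8; 7 < 8, so no feasible schedule stays within the cap.

no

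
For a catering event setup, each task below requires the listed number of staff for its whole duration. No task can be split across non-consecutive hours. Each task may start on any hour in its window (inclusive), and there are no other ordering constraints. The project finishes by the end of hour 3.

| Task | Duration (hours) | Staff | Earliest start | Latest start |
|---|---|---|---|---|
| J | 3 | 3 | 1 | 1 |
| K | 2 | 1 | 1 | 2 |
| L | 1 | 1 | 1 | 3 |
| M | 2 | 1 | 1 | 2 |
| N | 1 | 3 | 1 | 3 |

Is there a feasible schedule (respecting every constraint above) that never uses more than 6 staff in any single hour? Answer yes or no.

Schedule J@1, K@1, L@1, M@1, N@3: h1:6  h2:5  h3:6 — peak 6 ≤ 6.

yes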